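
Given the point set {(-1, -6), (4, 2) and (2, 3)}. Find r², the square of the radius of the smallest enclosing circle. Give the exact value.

2225/98

Call the three points A, B, C in the order given.
Side lengths²: AB² = 89, AC² = 90, BC² = 5.
Since AC² = 90 < 89 + 5 = 94, the triangle is acute, so the smallest enclosing circle is the circumcircle.
Circumcentre = (13/14, -23/14), r² = 2225/98.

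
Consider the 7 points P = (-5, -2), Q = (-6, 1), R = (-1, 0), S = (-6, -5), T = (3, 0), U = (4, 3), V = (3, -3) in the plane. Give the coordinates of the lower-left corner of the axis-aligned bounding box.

(-6, -5)

x-range [-6, 4], y-range [-5, 3].
The lower-left corner is (-6, -5).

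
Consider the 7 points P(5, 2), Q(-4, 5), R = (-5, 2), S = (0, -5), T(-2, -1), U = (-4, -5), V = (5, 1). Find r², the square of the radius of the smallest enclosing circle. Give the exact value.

The minimum enclosing circle of a finite set is fixed by two of the points (as a diameter) or three (as a circumcircle).
The minimum enclosing circle is determined by three boundary points: P, Q, U.
Their circumcentre is (-2/3, 0) with r² = 325/9.
The farthest remaining point V is at distance² 298/9 ≤ 325/9.

325/9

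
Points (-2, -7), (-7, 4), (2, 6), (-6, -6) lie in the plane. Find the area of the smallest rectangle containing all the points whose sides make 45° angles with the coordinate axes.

In coordinates u = x + y, v = x − y the rectangle is axis-aligned; the map (x,y)→(u,v) scales areas by 2.
u-values: -9, -3, 8, -12; range = 8 − (-12) = 20.
v-values: 5, -11, -4, 0; range = 5 − (-11) = 16.
Area = (20 × 16) / 2 = 160.

160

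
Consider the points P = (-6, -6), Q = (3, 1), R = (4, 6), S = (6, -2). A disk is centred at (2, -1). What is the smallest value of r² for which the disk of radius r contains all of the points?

89

The required radius is the distance from (2, -1) to the farthest point.
Squared distances: 89, 5, 53, 17.
Maximum is 89, attained at P.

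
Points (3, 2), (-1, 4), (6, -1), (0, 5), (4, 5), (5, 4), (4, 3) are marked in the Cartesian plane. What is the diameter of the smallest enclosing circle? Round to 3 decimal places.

8.602

The minimum enclosing circle of a finite set is fixed by two of the points (as a diameter) or three (as a circumcircle).
The farthest pair is (-1, 4)–(6, -1) with squared distance 74. The circle on this segment as diameter has centre (2.5, 1.5) and r² = 74/4 = 18.5.
Check (3, 2): distance² to centre = 0.5 ≤ 18.5, so it lies inside.
All remaining points lie in this disk, and no smaller disk contains both endpoints, so this is the minimum enclosing circle.
Diameter = 2r = 2√(18.5) ≈ 8.602.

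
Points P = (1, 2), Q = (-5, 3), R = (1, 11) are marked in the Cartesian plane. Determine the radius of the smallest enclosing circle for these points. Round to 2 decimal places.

Side lengths²: PQ² = 37, PR² = 81, QR² = 100.
Since QR² = 100 < 81 + 37 = 118, the triangle is acute, so the smallest enclosing circle is the circumcircle.
Circumcentre = (-4/3, 6.5), r² = 925/36.
r = √(925/36) ≈ 5.07.

5.07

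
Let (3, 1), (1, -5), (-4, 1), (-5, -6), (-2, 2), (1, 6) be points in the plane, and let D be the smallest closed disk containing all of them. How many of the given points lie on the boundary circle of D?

2

The farthest pair is (-5, -6)–(1, 6) with squared distance 180. The circle on this segment as diameter has centre (-2, 0) and r² = 180/4 = 45.
Check (3, 1): distance² to centre = 26 ≤ 45, so it lies inside.
All remaining points lie in this disk, and no smaller disk contains both endpoints, so this is the minimum enclosing circle.
The points at distance exactly r from the centre are (-5, -6), (1, 6) — 2 points.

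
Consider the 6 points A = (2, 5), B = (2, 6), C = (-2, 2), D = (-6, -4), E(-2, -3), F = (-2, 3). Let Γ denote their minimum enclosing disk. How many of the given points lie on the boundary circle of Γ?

2

The minimum enclosing circle of a finite set is fixed by two of the points (as a diameter) or three (as a circumcircle).
The farthest pair is B–D with squared distance 164. The circle on this segment as diameter has centre (-2, 1) and r² = 164/4 = 41.
Check A: distance² to centre = 32 ≤ 41, so it lies inside.
All remaining points lie in this disk, and no smaller disk contains both endpoints, so this is the minimum enclosing circle.
The points at distance exactly r from the centre are B, D — 2 points.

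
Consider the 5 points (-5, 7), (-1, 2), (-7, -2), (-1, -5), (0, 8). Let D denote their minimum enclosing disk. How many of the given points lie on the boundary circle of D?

By Welzl's lemma the MEC is supported by two points (diametrically opposite) or three points (on a circumcircle).
The minimum enclosing circle is determined by three boundary points: (-7, -2), (-1, -5), (0, 8).
Their circumcentre is (-79/54, 85/54) with r² = 63325/1458.
The farthest remaining point (-5, 7) is at distance² 61165/1458 ≤ 63325/1458.
The points at distance exactly r from the centre are (-7, -2), (-1, -5), (0, 8) — 3 points.

3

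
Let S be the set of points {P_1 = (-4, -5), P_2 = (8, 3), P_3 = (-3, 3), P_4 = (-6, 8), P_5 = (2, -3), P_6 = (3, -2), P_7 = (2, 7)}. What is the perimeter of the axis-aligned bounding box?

54

Width = max x − min x = 8 − (-6) = 14.
Height = max y − min y = 8 − (-5) = 13.
Perimeter = 2(14 + 13) = 54.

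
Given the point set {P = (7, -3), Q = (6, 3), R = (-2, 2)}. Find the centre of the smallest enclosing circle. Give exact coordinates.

(2.5, -0.5)

Side lengths²: PQ² = 37, PR² = 106, QR² = 65.
Since PR² = 106 ≥ 65 + 37 = 102, the angle opposite PR is not acute, so the smallest enclosing circle has PR as diameter.
Centre = midpoint of PR = (2.5, -0.5), r² = 106/4 = 26.5.
Centre = (2.5, -0.5).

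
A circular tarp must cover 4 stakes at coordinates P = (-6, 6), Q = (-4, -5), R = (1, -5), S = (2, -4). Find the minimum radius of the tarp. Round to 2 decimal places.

The minimum enclosing circle of a finite set is fixed by two of the points (as a diameter) or three (as a circumcircle).
The farthest pair is P–R with squared distance 170. The circle on this segment as diameter has centre (-2.5, 0.5) and r² = 170/4 = 42.5.
Check Q: distance² to centre = 32.5 ≤ 42.5, so it lies inside.
All remaining points lie in this disk, and no smaller disk contains both endpoints, so this is the minimum enclosing circle.
r = √(42.5) ≈ 6.52.

6.52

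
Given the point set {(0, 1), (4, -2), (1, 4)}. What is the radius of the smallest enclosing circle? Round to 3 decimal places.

Call the three points A, B, C in the order given.
Side lengths²: AB² = 25, AC² = 10, BC² = 45.
Since BC² = 45 ≥ 25 + 10 = 35, the angle opposite BC is not acute, so the smallest enclosing circle has BC as diameter.
Centre = midpoint of BC = (2.5, 1), r² = 45/4 = 11.25.
r = √(11.25) ≈ 3.354.

3.354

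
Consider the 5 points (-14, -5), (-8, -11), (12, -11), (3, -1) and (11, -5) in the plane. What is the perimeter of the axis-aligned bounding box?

Width = max x − min x = 12 − (-14) = 26.
Height = max y − min y = -1 − (-11) = 10.
Perimeter = 2(26 + 10) = 72.

72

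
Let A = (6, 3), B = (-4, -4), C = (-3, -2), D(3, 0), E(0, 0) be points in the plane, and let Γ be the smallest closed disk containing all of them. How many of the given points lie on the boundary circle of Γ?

2

The minimum enclosing circle of a finite set is fixed by two of the points (as a diameter) or three (as a circumcircle).
The farthest pair is A–B with squared distance 149. The circle on this segment as diameter has centre (1, -0.5) and r² = 149/4 = 37.25.
Check C: distance² to centre = 18.25 ≤ 37.25, so it lies inside.
All remaining points lie in this disk, and no smaller disk contains both endpoints, so this is the minimum enclosing circle.
The points at distance exactly r from the centre are A, B — 2 points.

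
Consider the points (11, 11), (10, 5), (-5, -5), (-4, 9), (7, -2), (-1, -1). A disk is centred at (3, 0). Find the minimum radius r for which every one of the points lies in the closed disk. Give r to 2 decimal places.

13.60

The required radius is the distance from (3, 0) to the farthest point.
Squared distances: 185, 74, 89, 130, 20, 17.
Maximum is 185, attained at (11, 11).
r = √185 ≈ 13.60.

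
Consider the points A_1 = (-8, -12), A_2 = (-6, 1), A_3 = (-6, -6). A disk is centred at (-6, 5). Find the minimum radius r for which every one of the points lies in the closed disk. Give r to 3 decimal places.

17.117

The required radius is the distance from (-6, 5) to the farthest point.
Squared distances: 293, 16, 121.
Maximum is 293, attained at A_1.
r = √293 ≈ 17.117.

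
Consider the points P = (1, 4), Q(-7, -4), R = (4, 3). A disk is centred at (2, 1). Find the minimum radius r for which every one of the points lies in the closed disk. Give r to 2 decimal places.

10.30

The required radius is the distance from (2, 1) to the farthest point.
Squared distances: 10, 106, 8.
Maximum is 106, attained at Q.
r = √106 ≈ 10.30.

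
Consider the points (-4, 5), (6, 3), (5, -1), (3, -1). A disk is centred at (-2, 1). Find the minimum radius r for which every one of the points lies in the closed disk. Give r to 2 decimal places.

8.25

The required radius is the distance from (-2, 1) to the farthest point.
Squared distances: 20, 68, 53, 29.
Maximum is 68, attained at (6, 3).
r = √68 ≈ 8.25.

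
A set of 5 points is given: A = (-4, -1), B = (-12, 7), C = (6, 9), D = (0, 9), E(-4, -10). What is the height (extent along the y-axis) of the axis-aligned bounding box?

max y = 9, min y = -10, so height = 19.

19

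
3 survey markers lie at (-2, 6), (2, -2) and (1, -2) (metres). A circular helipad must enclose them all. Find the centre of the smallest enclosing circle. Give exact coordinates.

(0, 2)

Call the three points A, B, C in the order given.
Side lengths²: AB² = 80, AC² = 73, BC² = 1.
Since AB² = 80 ≥ 73 + 1 = 74, the angle opposite AB is not acute, so the smallest enclosing circle has AB as diameter.
Centre = midpoint of AB = (0, 2), r² = 80/4 = 20.
Centre = (0, 2).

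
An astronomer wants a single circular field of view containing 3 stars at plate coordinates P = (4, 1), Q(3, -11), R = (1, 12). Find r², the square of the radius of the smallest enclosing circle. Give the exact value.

Side lengths²: PQ² = 145, PR² = 130, QR² = 533.
Since QR² = 533 ≥ 145 + 130 = 275, the angle opposite QR is not acute, so the smallest enclosing circle has QR as diameter.
Centre = midpoint of QR = (2, 0.5), r² = 533/4 = 133.25.

133.25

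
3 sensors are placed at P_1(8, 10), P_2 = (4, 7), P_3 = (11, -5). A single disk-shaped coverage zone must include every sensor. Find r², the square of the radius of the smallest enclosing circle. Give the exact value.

Side lengths²: P_1P_2² = 25, P_1P_3² = 234, P_2P_3² = 193.
Since P_1P_3² = 234 ≥ 193 + 25 = 218, the angle opposite P_1P_3 is not acute, so the smallest enclosing circle has P_1P_3 as diameter.
Centre = midpoint of P_1P_3 = (9.5, 2.5), r² = 234/4 = 58.5.

58.5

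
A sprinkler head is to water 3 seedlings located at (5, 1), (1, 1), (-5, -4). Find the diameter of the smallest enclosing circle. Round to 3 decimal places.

11.180

Call the three points A, B, C in the order given.
Side lengths²: AB² = 16, AC² = 125, BC² = 61.
Since AC² = 125 ≥ 61 + 16 = 77, the angle opposite AC is not acute, so the smallest enclosing circle has AC as diameter.
Centre = midpoint of AC = (0, -1.5), r² = 125/4 = 31.25.
Diameter = 2r = 2√(31.25) ≈ 11.180.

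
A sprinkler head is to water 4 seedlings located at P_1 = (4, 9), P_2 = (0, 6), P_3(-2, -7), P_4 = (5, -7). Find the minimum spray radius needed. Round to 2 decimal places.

A smallest enclosing disk is always determined by at most three of the input points on its boundary.
The minimum enclosing circle is determined by three boundary points: P_1, P_3, P_4.
Their circumcentre is (1.5, 0.8125) with r² = 73.28515625.
The farthest remaining point P_2 is at distance² 29.16015625 ≤ 73.28515625.
r = √(73.28515625) ≈ 8.56.

8.56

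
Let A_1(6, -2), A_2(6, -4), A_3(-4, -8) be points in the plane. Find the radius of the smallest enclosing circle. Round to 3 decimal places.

Side lengths²: A_1A_2² = 4, A_1A_3² = 136, A_2A_3² = 116.
Since A_1A_3² = 136 ≥ 116 + 4 = 120, the angle opposite A_1A_3 is not acute, so the smallest enclosing circle has A_1A_3 as diameter.
Centre = midpoint of A_1A_3 = (1, -5), r² = 136/4 = 34.
r = √34 ≈ 5.831.

5.831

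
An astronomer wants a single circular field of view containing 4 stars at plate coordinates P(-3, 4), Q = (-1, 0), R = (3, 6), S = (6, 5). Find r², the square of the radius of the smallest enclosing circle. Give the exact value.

7585/361

The minimum enclosing circle is determined by three boundary points: P, Q, S.
Their circumcentre is (30/19, 72/19) with r² = 7585/361.
The farthest remaining point R is at distance² 2493/361 ≤ 7585/361.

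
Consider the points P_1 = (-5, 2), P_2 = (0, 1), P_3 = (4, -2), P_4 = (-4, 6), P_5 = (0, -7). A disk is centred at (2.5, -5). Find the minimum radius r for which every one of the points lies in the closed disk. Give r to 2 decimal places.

The required radius is the distance from (2.5, -5) to the farthest point.
Squared distances: 105.25, 42.25, 11.25, 163.25, 10.25.
Maximum is 163.25, attained at P_4.
r = √(163.25) ≈ 12.78.

12.78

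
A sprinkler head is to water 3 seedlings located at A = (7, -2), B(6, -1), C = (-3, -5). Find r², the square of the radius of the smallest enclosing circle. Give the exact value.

27.25

Side lengths²: AB² = 2, AC² = 109, BC² = 97.
Since AC² = 109 ≥ 97 + 2 = 99, the angle opposite AC is not acute, so the smallest enclosing circle has AC as diameter.
Centre = midpoint of AC = (2, -3.5), r² = 109/4 = 27.25.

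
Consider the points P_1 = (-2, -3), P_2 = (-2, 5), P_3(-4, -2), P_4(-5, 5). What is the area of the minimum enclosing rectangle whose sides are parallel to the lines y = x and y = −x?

In coordinates u = x + y, v = x − y the rectangle is axis-aligned; the map (x,y)→(u,v) scales areas by 2.
u-values: -5, 3, -6, 0; range = 3 − (-6) = 9.
v-values: 1, -7, -2, -10; range = 1 − (-10) = 11.
Area = (9 × 11) / 2 = 49.5.

49.5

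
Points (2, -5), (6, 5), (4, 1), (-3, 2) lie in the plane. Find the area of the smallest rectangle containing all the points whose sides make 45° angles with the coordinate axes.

In coordinates u = x + y, v = x − y the rectangle is axis-aligned; the map (x,y)→(u,v) scales areas by 2.
u-values: -3, 11, 5, -1; range = 11 − (-3) = 14.
v-values: 7, 1, 3, -5; range = 7 − (-5) = 12.
Area = (14 × 12) / 2 = 84.

84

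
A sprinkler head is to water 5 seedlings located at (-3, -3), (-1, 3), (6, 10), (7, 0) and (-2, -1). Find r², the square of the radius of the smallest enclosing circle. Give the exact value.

62.5

The minimum enclosing circle of a finite set is fixed by two of the points (as a diameter) or three (as a circumcircle).
The farthest pair is (-3, -3)–(6, 10) with squared distance 250. The circle on this segment as diameter has centre (1.5, 3.5) and r² = 250/4 = 62.5.
Check (-1, 3): distance² to centre = 6.5 ≤ 62.5, so it lies inside.
All remaining points lie in this disk, and no smaller disk contains both endpoints, so this is the minimum enclosing circle.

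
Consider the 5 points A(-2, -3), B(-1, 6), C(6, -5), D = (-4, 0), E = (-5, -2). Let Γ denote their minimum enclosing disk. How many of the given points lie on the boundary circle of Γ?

3

By Welzl's lemma the MEC is supported by two points (diametrically opposite) or three points (on a circumcircle).
The minimum enclosing circle is determined by three boundary points: B, C, E.
Their circumcentre is (1.4, -0.2) with r² = 44.2.
The farthest remaining point D is at distance² 29.2 ≤ 44.2.
The points at distance exactly r from the centre are B, C, E — 3 points.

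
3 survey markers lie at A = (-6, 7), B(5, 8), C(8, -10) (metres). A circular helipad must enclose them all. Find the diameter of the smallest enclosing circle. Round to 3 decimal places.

Side lengths²: AB² = 122, AC² = 485, BC² = 333.
Since AC² = 485 ≥ 333 + 122 = 455, the angle opposite AC is not acute, so the smallest enclosing circle has AC as diameter.
Centre = midpoint of AC = (1, -1.5), r² = 485/4 = 121.25.
Diameter = 2r = 2√(121.25) ≈ 22.023.

22.023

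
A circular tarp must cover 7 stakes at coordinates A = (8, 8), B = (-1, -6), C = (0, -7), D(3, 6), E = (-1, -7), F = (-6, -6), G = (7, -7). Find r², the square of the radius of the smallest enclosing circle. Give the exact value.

9605/98

By Welzl's lemma the MEC is supported by two points (diametrically opposite) or three points (on a circumcircle).
The minimum enclosing circle is determined by three boundary points: A, F, G.
Their circumcentre is (15/14, 13/14) with r² = 9605/98.
The farthest remaining point E is at distance² 6581/98 ≤ 9605/98.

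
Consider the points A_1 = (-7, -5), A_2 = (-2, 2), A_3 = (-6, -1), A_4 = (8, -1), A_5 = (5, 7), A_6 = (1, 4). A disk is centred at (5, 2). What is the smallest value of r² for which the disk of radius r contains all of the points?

193

The required radius is the distance from (5, 2) to the farthest point.
Squared distances: 193, 49, 130, 18, 25, 20.
Maximum is 193, attained at A_1.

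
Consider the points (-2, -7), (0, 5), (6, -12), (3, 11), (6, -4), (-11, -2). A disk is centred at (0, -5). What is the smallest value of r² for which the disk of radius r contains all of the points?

The required radius is the distance from (0, -5) to the farthest point.
Squared distances: 8, 100, 85, 265, 37, 130.
Maximum is 265, attained at (3, 11).

265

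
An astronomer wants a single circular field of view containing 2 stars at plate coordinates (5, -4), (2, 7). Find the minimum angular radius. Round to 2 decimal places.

5.70

The smallest circle enclosing two points has them as diameter endpoints.
Centre = midpoint = (3.5, 1.5); r² = |(5, -4)−(2, 7)|²/4 = 130/4 = 32.5.
r = √(32.5) ≈ 5.70.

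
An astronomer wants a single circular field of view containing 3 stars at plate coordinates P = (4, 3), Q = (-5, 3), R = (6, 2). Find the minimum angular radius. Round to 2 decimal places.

Side lengths²: PQ² = 81, PR² = 5, QR² = 122.
Since QR² = 122 ≥ 81 + 5 = 86, the angle opposite QR is not acute, so the smallest enclosing circle has QR as diameter.
Centre = midpoint of QR = (0.5, 2.5), r² = 122/4 = 30.5.
r = √(30.5) ≈ 5.52.

5.52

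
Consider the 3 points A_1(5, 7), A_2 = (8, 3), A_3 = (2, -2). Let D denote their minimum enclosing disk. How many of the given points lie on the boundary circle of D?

2

Side lengths²: A_1A_2² = 25, A_1A_3² = 90, A_2A_3² = 61.
Since A_1A_3² = 90 ≥ 61 + 25 = 86, the angle opposite A_1A_3 is not acute, so the smallest enclosing circle has A_1A_3 as diameter.
Centre = midpoint of A_1A_3 = (3.5, 2.5), r² = 90/4 = 22.5.
The points at distance exactly r from the centre are A_1, A_3 — 2 points.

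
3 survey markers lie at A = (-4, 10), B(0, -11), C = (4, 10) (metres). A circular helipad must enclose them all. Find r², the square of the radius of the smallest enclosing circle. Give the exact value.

Side lengths²: AB² = 457, AC² = 64, BC² = 457.
Since BC² = 457 < 457 + 64 = 521, the triangle is acute, so the smallest enclosing circle is the circumcircle.
Circumcentre = (0, -5/42), r² = 208849/1764.

208849/1764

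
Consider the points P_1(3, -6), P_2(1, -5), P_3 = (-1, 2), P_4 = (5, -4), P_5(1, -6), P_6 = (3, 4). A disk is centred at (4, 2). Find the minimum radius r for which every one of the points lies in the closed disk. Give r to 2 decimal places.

8.54

The required radius is the distance from (4, 2) to the farthest point.
Squared distances: 65, 58, 25, 37, 73, 5.
Maximum is 73, attained at P_5.
r = √73 ≈ 8.54.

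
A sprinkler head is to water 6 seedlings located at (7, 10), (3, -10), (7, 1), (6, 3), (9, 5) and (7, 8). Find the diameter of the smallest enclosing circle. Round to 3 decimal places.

By Welzl's lemma the MEC is supported by two points (diametrically opposite) or three points (on a circumcircle).
The farthest pair is (7, 10)–(3, -10) with squared distance 416. The circle on this segment as diameter has centre (5, 0) and r² = 416/4 = 104.
Check (7, 1): distance² to centre = 5 ≤ 104, so it lies inside.
All remaining points lie in this disk, and no smaller disk contains both endpoints, so this is the minimum enclosing circle.
Diameter = 2r = 2√104 ≈ 20.396.

20.396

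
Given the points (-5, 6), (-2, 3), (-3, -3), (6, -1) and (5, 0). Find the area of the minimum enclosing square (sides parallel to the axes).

121

The bounding box has width 11 and height 9.
An axis-aligned square enclosing the set must have side ≥ max(width, height).
So the minimum side is max(11, 9) = 11.
Area = 11² = 121.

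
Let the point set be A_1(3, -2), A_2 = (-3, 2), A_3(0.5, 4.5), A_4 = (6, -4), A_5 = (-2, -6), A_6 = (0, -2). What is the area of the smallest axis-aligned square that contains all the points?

110.25

The bounding box has width 9 and height 10.5.
An axis-aligned square enclosing the set must have side ≥ max(width, height).
So the minimum side is max(9, 10.5) = 10.5.
Area = 10.5² = 110.25.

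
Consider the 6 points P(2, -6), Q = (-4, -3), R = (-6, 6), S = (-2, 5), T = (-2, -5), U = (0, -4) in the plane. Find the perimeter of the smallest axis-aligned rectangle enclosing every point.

40

Width = max x − min x = 2 − (-6) = 8.
Height = max y − min y = 6 − (-6) = 12.
Perimeter = 2(8 + 12) = 40.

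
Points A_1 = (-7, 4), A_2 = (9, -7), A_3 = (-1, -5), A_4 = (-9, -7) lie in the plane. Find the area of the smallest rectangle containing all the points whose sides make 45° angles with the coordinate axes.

243

In coordinates u = x + y, v = x − y the rectangle is axis-aligned; the map (x,y)→(u,v) scales areas by 2.
u-values: -3, 2, -6, -16; range = 2 − (-16) = 18.
v-values: -11, 16, 4, -2; range = 16 − (-11) = 27.
Area = (18 × 27) / 2 = 243.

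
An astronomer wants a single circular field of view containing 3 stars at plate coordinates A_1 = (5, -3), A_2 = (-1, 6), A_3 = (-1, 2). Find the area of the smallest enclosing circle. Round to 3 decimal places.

Side lengths²: A_1A_2² = 117, A_1A_3² = 61, A_2A_3² = 16.
Since A_1A_2² = 117 ≥ 61 + 16 = 77, the angle opposite A_1A_2 is not acute, so the smallest enclosing circle has A_1A_2 as diameter.
Centre = midpoint of A_1A_2 = (2, 1.5), r² = 117/4 = 29.25.
Area = π·r² = π·29.25 ≈ 91.892.

91.892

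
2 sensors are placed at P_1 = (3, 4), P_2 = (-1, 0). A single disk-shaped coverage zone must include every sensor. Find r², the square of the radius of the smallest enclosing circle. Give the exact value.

The smallest circle enclosing two points has them as diameter endpoints.
Centre = midpoint = (1, 2); r² = |P_1P_2|²/4 = 32/4 = 8.

8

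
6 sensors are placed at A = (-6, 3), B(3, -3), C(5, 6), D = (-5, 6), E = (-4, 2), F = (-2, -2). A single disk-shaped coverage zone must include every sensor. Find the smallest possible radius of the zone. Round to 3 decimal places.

6.168

The minimum enclosing circle of a finite set is fixed by two of the points (as a diameter) or three (as a circumcircle).
The minimum enclosing circle is determined by three boundary points: B, C, D.
Their circumcentre is (0, 43/18) with r² = 12325/324.
The farthest remaining point A is at distance² 11785/324 ≤ 12325/324.
r = √(12325/324) ≈ 6.168.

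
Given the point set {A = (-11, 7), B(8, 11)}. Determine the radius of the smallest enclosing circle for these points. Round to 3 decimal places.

The smallest circle enclosing two points has them as diameter endpoints.
Centre = midpoint = (-1.5, 9); r² = |AB|²/4 = 377/4 = 94.25.
r = √(94.25) ≈ 9.708.

9.708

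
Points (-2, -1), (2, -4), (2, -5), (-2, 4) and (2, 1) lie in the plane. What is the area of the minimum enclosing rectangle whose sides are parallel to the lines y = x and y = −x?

39

In coordinates u = x + y, v = x − y the rectangle is axis-aligned; the map (x,y)→(u,v) scales areas by 2.
u-values: -3, -2, -3, 2, 3; range = 3 − (-3) = 6.
v-values: -1, 6, 7, -6, 1; range = 7 − (-6) = 13.
Area = (6 × 13) / 2 = 39.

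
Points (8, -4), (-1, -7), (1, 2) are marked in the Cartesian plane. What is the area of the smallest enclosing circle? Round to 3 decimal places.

90.792

Call the three points A, B, C in the order given.
Side lengths²: AB² = 90, AC² = 85, BC² = 85.
Since AB² = 90 < 85 + 85 = 170, the triangle is acute, so the smallest enclosing circle is the circumcircle.
Circumcentre = (2.7, -3.1), r² = 28.9.
Area = π·r² = π·28.9 ≈ 90.792.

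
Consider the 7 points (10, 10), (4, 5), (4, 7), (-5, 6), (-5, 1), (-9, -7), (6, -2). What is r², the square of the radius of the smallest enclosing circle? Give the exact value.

162.5

The minimum enclosing circle of a finite set is fixed by two of the points (as a diameter) or three (as a circumcircle).
The farthest pair is (10, 10)–(-9, -7) with squared distance 650. The circle on this segment as diameter has centre (0.5, 1.5) and r² = 650/4 = 162.5.
Check (4, 5): distance² to centre = 24.5 ≤ 162.5, so it lies inside.
All remaining points lie in this disk, and no smaller disk contains both endpoints, so this is the minimum enclosing circle.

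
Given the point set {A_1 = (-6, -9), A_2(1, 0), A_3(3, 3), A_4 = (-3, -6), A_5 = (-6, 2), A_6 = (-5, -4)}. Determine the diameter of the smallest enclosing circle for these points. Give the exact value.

The farthest pair is A_1–A_3 with squared distance 225. The circle on this segment as diameter has centre (-1.5, -3) and r² = 225/4 = 56.25.
Check A_2: distance² to centre = 15.25 ≤ 56.25, so it lies inside.
All remaining points lie in this disk, and no smaller disk contains both endpoints, so this is the minimum enclosing circle.
Diameter = 2r = 2√(56.25) = 15.

15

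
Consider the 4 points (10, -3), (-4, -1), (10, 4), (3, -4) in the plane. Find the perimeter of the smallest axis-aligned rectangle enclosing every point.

44

Width = max x − min x = 10 − (-4) = 14.
Height = max y − min y = 4 − (-4) = 8.
Perimeter = 2(14 + 8) = 44.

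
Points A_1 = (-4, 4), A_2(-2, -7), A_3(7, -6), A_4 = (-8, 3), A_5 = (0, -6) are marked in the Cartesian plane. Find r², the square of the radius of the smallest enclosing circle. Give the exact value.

76.5

The minimum enclosing circle of a finite set is fixed by two of the points (as a diameter) or three (as a circumcircle).
The farthest pair is A_3–A_4 with squared distance 306. The circle on this segment as diameter has centre (-0.5, -1.5) and r² = 306/4 = 76.5.
Check A_1: distance² to centre = 42.5 ≤ 76.5, so it lies inside.
All remaining points lie in this disk, and no smaller disk contains both endpoints, so this is the minimum enclosing circle.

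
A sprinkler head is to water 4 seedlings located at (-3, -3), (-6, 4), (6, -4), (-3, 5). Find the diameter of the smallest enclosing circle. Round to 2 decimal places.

The farthest pair is (-6, 4)–(6, -4) with squared distance 208. The circle on this segment as diameter has centre (0, 0) and r² = 208/4 = 52.
Check (-3, -3): distance² to centre = 18 ≤ 52, so it lies inside.
All remaining points lie in this disk, and no smaller disk contains both endpoints, so this is the minimum enclosing circle.
Diameter = 2r = 2√52 ≈ 14.42.

14.42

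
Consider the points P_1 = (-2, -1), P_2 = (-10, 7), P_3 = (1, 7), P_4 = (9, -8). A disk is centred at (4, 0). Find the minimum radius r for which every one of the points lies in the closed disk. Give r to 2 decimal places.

The required radius is the distance from (4, 0) to the farthest point.
Squared distances: 37, 245, 58, 89.
Maximum is 245, attained at P_2.
r = √245 ≈ 15.65.

15.65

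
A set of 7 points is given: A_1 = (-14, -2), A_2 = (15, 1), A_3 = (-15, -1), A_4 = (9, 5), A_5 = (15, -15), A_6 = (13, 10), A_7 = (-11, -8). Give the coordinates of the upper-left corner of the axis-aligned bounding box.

(-15, 10)

x-range [-15, 15], y-range [-15, 10].
The upper-left corner is (-15, 10).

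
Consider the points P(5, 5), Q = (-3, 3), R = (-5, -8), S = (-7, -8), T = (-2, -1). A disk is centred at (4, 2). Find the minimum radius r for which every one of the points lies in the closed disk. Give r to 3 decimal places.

14.866

The required radius is the distance from (4, 2) to the farthest point.
Squared distances: 10, 50, 181, 221, 45.
Maximum is 221, attained at S.
r = √221 ≈ 14.866.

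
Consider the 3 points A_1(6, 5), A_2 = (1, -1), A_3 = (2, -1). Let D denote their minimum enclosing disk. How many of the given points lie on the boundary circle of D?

Side lengths²: A_1A_2² = 61, A_1A_3² = 52, A_2A_3² = 1.
Since A_1A_2² = 61 ≥ 52 + 1 = 53, the angle opposite A_1A_2 is not acute, so the smallest enclosing circle has A_1A_2 as diameter.
Centre = midpoint of A_1A_2 = (3.5, 2), r² = 61/4 = 15.25.
The points at distance exactly r from the centre are A_1, A_2 — 2 points.

2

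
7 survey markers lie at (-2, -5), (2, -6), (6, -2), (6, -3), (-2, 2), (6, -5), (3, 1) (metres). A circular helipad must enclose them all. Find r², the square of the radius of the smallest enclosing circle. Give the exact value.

A smallest enclosing disk is always determined by at most three of the input points on its boundary.
The farthest pair is (-2, 2)–(6, -5) with squared distance 113. The circle on this segment as diameter has centre (2, -1.5) and r² = 113/4 = 28.25.
Check (-2, -5): distance² to centre = 28.25 ≤ 28.25, so it lies inside.
All remaining points lie in this disk, and no smaller disk contains both endpoints, so this is the minimum enclosing circle.

28.25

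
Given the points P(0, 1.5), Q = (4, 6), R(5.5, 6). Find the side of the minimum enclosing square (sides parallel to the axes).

The bounding box has width 5.5 and height 4.5.
An axis-aligned square enclosing the set must have side ≥ max(width, height).
So the minimum side is max(5.5, 4.5) = 5.5.

5.5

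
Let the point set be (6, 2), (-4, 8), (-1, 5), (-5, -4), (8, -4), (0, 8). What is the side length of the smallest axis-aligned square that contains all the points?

The bounding box has width 13 and height 12.
An axis-aligned square enclosing the set must have side ≥ max(width, height).
So the minimum side is max(13, 12) = 13.

13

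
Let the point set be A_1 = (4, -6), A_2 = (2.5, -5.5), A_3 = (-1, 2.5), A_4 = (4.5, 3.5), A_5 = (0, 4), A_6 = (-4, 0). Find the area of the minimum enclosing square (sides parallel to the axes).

The bounding box has width 8.5 and height 10.
An axis-aligned square enclosing the set must have side ≥ max(width, height).
So the minimum side is max(8.5, 10) = 10.
Area = 10² = 100.

100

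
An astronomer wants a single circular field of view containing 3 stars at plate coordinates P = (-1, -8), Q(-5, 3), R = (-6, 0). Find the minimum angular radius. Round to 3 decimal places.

Side lengths²: PQ² = 137, PR² = 89, QR² = 10.
Since PQ² = 137 ≥ 89 + 10 = 99, the angle opposite PQ is not acute, so the smallest enclosing circle has PQ as diameter.
Centre = midpoint of PQ = (-3, -2.5), r² = 137/4 = 34.25.
r = √(34.25) ≈ 5.852.

5.852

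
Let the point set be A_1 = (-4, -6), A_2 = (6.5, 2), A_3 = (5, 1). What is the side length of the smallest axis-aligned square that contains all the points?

The bounding box has width 10.5 and height 8.
An axis-aligned square enclosing the set must have side ≥ max(width, height).
So the minimum side is max(10.5, 8) = 10.5.

10.5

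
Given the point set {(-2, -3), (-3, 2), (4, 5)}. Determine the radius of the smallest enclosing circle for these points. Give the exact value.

5

Call the three points A, B, C in the order given.
Side lengths²: AB² = 26, AC² = 100, BC² = 58.
Since AC² = 100 ≥ 58 + 26 = 84, the angle opposite AC is not acute, so the smallest enclosing circle has AC as diameter.
Centre = midpoint of AC = (1, 1), r² = 100/4 = 25.
r = √25 = 5.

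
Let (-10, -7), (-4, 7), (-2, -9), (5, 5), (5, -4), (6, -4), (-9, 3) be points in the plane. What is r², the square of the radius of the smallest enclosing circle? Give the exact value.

The farthest pair is (-10, -7)–(5, 5) with squared distance 369. The circle on this segment as diameter has centre (-2.5, -1) and r² = 369/4 = 92.25.
Check (-4, 7): distance² to centre = 66.25 ≤ 92.25, so it lies inside.
All remaining points lie in this disk, and no smaller disk contains both endpoints, so this is the minimum enclosing circle.

92.25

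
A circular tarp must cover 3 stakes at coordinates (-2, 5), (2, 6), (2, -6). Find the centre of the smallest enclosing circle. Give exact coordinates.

Call the three points A, B, C in the order given.
Side lengths²: AB² = 17, AC² = 137, BC² = 144.
Since BC² = 144 < 137 + 17 = 154, the triangle is acute, so the smallest enclosing circle is the circumcircle.
Circumcentre = (1.375, 0), r² = 36.390625.
Centre = (1.375, 0).

(1.375, 0)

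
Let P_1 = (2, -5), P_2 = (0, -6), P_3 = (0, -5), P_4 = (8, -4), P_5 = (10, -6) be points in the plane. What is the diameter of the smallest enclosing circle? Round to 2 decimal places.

By Welzl's lemma the MEC is supported by two points (diametrically opposite) or three points (on a circumcircle).
The farthest pair is P_3–P_5 with squared distance 101. The circle on this segment as diameter has centre (5, -5.5) and r² = 101/4 = 25.25.
Check P_1: distance² to centre = 9.25 ≤ 25.25, so it lies inside.
All remaining points lie in this disk, and no smaller disk contains both endpoints, so this is the minimum enclosing circle.
Diameter = 2r = 2√(25.25) ≈ 10.05.

10.05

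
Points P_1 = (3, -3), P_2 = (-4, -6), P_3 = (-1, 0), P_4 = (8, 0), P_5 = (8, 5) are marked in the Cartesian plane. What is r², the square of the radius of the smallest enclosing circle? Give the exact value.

The farthest pair is P_2–P_5 with squared distance 265. The circle on this segment as diameter has centre (2, -0.5) and r² = 265/4 = 66.25.
Check P_1: distance² to centre = 7.25 ≤ 66.25, so it lies inside.
All remaining points lie in this disk, and no smaller disk contains both endpoints, so this is the minimum enclosing circle.

66.25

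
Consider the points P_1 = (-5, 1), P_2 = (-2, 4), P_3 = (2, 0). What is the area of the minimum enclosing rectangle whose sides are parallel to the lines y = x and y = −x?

In coordinates u = x + y, v = x − y the rectangle is axis-aligned; the map (x,y)→(u,v) scales areas by 2.
u-values: -4, 2, 2; range = 2 − (-4) = 6.
v-values: -6, -6, 2; range = 2 − (-6) = 8.
Area = (6 × 8) / 2 = 24.

24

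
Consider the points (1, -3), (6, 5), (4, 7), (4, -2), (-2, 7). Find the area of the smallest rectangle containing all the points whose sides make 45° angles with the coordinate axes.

97.5

In coordinates u = x + y, v = x − y the rectangle is axis-aligned; the map (x,y)→(u,v) scales areas by 2.
u-values: -2, 11, 11, 2, 5; range = 11 − (-2) = 13.
v-values: 4, 1, -3, 6, -9; range = 6 − (-9) = 15.
Area = (13 × 15) / 2 = 97.5.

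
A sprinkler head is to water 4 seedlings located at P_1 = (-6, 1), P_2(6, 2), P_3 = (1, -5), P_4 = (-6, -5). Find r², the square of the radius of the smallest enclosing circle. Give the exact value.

48.25

The farthest pair is P_2–P_4 with squared distance 193. The circle on this segment as diameter has centre (0, -1.5) and r² = 193/4 = 48.25.
Check P_1: distance² to centre = 42.25 ≤ 48.25, so it lies inside.
All remaining points lie in this disk, and no smaller disk contains both endpoints, so this is the minimum enclosing circle.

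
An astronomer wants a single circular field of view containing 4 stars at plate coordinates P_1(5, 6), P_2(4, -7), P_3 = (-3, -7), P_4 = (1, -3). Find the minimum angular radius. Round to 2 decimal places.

By Welzl's lemma the MEC is supported by two points (diametrically opposite) or three points (on a circumcircle).
The farthest pair is P_1–P_3 with squared distance 233. The circle on this segment as diameter has centre (1, -0.5) and r² = 233/4 = 58.25.
Check P_2: distance² to centre = 51.25 ≤ 58.25, so it lies inside.
All remaining points lie in this disk, and no smaller disk contains both endpoints, so this is the minimum enclosing circle.
r = √(58.25) ≈ 7.63.

7.63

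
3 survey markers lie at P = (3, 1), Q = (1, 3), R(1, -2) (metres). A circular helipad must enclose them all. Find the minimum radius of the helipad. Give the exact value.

Side lengths²: PQ² = 8, PR² = 13, QR² = 25.
Since QR² = 25 ≥ 13 + 8 = 21, the angle opposite QR is not acute, so the smallest enclosing circle has QR as diameter.
Centre = midpoint of QR = (1, 0.5), r² = 25/4 = 6.25.
r = √(6.25) = 2.5.

2.5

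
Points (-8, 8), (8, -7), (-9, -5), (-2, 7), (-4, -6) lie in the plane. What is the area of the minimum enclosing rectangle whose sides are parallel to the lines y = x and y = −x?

In coordinates u = x + y, v = x − y the rectangle is axis-aligned; the map (x,y)→(u,v) scales areas by 2.
u-values: 0, 1, -14, 5, -10; range = 5 − (-14) = 19.
v-values: -16, 15, -4, -9, 2; range = 15 − (-16) = 31.
Area = (19 × 31) / 2 = 294.5.

294.5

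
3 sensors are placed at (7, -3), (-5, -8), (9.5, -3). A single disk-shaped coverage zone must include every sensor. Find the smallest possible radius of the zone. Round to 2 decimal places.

7.67

Call the three points A, B, C in the order given.
Side lengths²: AB² = 169, AC² = 6.25, BC² = 235.25.
Since BC² = 235.25 ≥ 169 + 6.25 = 175.25, the angle opposite BC is not acute, so the smallest enclosing circle has BC as diameter.
Centre = midpoint of BC = (2.25, -5.5), r² = 235.25/4 = 58.8125.
r = √(58.8125) ≈ 7.67.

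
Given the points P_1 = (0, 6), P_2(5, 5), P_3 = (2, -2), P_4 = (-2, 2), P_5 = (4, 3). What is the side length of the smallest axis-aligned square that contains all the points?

The bounding box has width 7 and height 8.
An axis-aligned square enclosing the set must have side ≥ max(width, height).
So the minimum side is max(7, 8) = 8.

8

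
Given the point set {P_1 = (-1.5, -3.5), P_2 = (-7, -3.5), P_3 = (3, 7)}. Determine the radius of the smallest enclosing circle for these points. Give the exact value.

Side lengths²: P_1P_2² = 30.25, P_1P_3² = 130.5, P_2P_3² = 210.25.
Since P_2P_3² = 210.25 ≥ 130.5 + 30.25 = 160.75, the angle opposite P_2P_3 is not acute, so the smallest enclosing circle has P_2P_3 as diameter.
Centre = midpoint of P_2P_3 = (-2, 1.75), r² = 210.25/4 = 52.5625.
r = √(52.5625) = 7.25.

7.25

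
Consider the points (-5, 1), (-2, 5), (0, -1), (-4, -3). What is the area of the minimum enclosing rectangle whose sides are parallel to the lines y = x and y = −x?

In coordinates u = x + y, v = x − y the rectangle is axis-aligned; the map (x,y)→(u,v) scales areas by 2.
u-values: -4, 3, -1, -7; range = 3 − (-7) = 10.
v-values: -6, -7, 1, -1; range = 1 − (-7) = 8.
Area = (10 × 8) / 2 = 40.

40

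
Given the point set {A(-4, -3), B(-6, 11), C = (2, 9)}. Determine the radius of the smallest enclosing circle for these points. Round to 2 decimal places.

Side lengths²: AB² = 200, AC² = 180, BC² = 68.
Since AB² = 200 < 180 + 68 = 248, the triangle is acute, so the smallest enclosing circle is the circumcircle.
Circumcentre = (-31/9, 38/9), r² = 4250/81.
r = √(4250/81) ≈ 7.24.

7.24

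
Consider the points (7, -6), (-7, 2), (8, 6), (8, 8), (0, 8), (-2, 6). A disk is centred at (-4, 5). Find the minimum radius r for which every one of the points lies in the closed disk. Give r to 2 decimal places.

The required radius is the distance from (-4, 5) to the farthest point.
Squared distances: 242, 18, 145, 153, 25, 5.
Maximum is 242, attained at (7, -6).
r = √242 ≈ 15.56.

15.56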